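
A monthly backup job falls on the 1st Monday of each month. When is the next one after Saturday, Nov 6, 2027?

Nov 2027 starts on a Monday, so its 1st Monday is Nov 1, 2027.
That is not after Nov 6, 2027, so look at Dec 2027.
Dec 2027 starts on a Wednesday, so its 1st Monday is Dec 6, 2027 (5 days in).

Dec 6, 2027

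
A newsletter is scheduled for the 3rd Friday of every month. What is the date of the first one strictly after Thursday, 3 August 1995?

August 1995 starts on a Tuesday; its first Friday is the 4th, so the 3rd Friday is the 18th — 18 August 1995.
18 August 1995 is after 3 August 1995, so that is the next one.

18 August 1995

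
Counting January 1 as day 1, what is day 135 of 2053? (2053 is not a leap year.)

May 15, 2053

Jan has 31 days (135 − 31 = 104 remain).
Feb has 28 days (104 − 28 = 76 remain).
Mar has 31 days (76 − 31 = 45 remain).
Apr has 30 days (45 − 30 = 15 remain).
15 into May → May 15.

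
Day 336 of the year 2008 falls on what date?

2008-12-01

January has 31 days (336 − 31 = 305 remain).
February has 29 days (305 − 29 = 276 remain).
March has 31 days (276 − 31 = 245 remain).
April has 30 days (245 − 30 = 215 remain).
May has 31 days (215 − 31 = 184 remain).
June has 30 days (184 − 30 = 154 remain).
July has 31 days (154 − 31 = 123 remain).
August has 31 days (123 − 31 = 92 remain).
September has 30 days (92 − 30 = 62 remain).
October has 31 days (62 − 31 = 31 remain).
November has 30 days (31 − 30 = 1 remain).
1 into December → December 1.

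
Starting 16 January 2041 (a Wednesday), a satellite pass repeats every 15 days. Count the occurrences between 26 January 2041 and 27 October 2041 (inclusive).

18

Occurrences land 15·i days after 16 January 2041 for i = 0, 1, 2, …
26 January 2041 is 10 days after the start; 10 ÷ 15 = 0 remainder 10; since the remainder is 10, round up to i = 1. First occurrence in the window: #2 on 31 January 2041 (1×15 = 15 days in).
27 October 2041 is 284 days after the start; 284 ÷ 15 = 18 remainder 14. Last occurrence in the window: #19 on 13 October 2041.
Occurrences #2 through #19: 18 in total.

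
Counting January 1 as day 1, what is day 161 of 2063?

10 June 2063

January has 31 days (161 − 31 = 130 remain).
February has 28 days (130 − 28 = 102 remain).
March has 31 days (102 − 31 = 71 remain).
April has 30 days (71 − 30 = 41 remain).
May has 31 days (41 − 31 = 10 remain).
10 into June → June 10.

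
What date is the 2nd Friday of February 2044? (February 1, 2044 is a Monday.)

12 February 2044

February 2044 begins on a Monday, so the first Friday is February 5 (4 days later).
The 2nd Friday is 1 weeks later: 5 + 7 = 12.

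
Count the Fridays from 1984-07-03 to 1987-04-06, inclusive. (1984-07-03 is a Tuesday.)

144

1984-07-03 is a Tuesday; the first Friday on or after it is 1984-07-06 (3 days later).
From 1984-07-06 to 1987-04-06: 178 + 365 + 365 + 96 = 1004 days (rest of 1984, 1985, 1986, to 1987-04-06 in 1987).
1004 ÷ 7 = 143 full weeks with remainder 3, so 143 more Fridays after the first → 144.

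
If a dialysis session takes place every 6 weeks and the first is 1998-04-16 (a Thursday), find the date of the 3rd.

1998-07-09

The 3rd occurrence is 2 intervals after the first: 2 × 42 = 84 days after 1998-04-16.
April has 30 days — 14 days to the end of April leaves 70.
May has 31 days (39 left).
June has 30 days (9 left).
9 days into July → 1998-07-09.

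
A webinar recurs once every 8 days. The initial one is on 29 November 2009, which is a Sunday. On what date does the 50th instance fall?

26 December 2010

The 50th occurrence is 49 intervals after the first: 49 × 8 = 392 days after 29 November 2009.
November has 30 days — 1 day to the end of November leaves 391.
December has 31 days (360 left).
January has 31 days (329 left).
February has 28 days (301 left).
March has 31 days (270 left).
April has 30 days (240 left).
May has 31 days (209 left).
June has 30 days (179 left).
July has 31 days (148 left).
August has 31 days (117 left).
September has 30 days (87 left).
October has 31 days (56 left).
November has 30 days (26 left).
26 days into December → 26 December 2010.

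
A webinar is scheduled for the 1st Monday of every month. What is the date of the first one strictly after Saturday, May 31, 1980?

May 1980 starts on a Thursday, so its 1st Monday is May 5, 1980 (4 days in).
That is not after May 31, 1980, so look at Jun 1980.
Jun 1980 starts on a Sunday, so its 1st Monday is Jun 2, 1980 (1 day in).

Jun 2, 1980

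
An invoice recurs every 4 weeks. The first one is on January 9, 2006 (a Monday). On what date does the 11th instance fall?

October 16, 2006

The 11th occurrence is 10 intervals after the first: 10 × 28 = 280 days after January 9, 2006.
January has 31 days — 22 days to the end of January leaves 258.
February has 28 days (230 left).
March has 31 days (199 left).
April has 30 days (169 left).
May has 31 days (138 left).
June has 30 days (108 left).
July has 31 days (77 left).
August has 31 days (46 left).
September has 30 days (16 left).
16 days into October → October 16, 2006.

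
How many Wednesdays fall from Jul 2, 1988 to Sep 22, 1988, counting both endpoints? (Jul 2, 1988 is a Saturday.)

Jul 2, 1988 is a Saturday; the first Wednesday on or after it is Jul 6, 1988 (4 days later).
From Jul 6, 1988 to Sep 22, 1988: 25 + 31 + 22 = 78 days (rest of Jul, Aug, Sep).
78 ÷ 7 = 11 full weeks with remainder 1, so 11 more Wednesdays after the first → 12.

12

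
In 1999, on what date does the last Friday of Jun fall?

Jun 25, 1999

Jun 1999 begins on a Tuesday, so the first Friday is Jun 4 (3 days later).
Jun 1999 has 30 days. Adding weeks: 4, 11, 18, 25 — the last one ≤ 30 is the 25th.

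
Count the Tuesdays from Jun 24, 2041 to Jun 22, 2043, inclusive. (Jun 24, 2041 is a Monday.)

Jun 24, 2041 is a Monday; the first Tuesday on or after it is Jun 25, 2041 (1 day later).
From Jun 25, 2041 to Jun 22, 2043: 189 + 365 + 173 = 727 days (rest of 2041, 2042, to Jun 22, 2043 in 2043).
727 ÷ 7 = 103 full weeks with remainder 6, so 103 more Tuesdays after the first → 104.

104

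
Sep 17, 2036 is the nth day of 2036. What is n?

261

Days in months before Sep: 31 + 29 + 31 + 30 + 31 + 30 + 31 + 31 = 244.
Plus 17 days into Sep → day 261.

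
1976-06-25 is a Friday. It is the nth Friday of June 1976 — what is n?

4th

Day 25 falls in week ⌈25/7⌉ of the month.
Days 1–7 hold the 1st Friday, 8–14 the 2nd, 15–21 the 3rd, 22–28 the 4th, 29–31 the 5th.
25 is in the range for the 4th.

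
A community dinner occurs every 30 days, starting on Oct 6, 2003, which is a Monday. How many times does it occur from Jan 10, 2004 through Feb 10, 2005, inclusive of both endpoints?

Occurrences land 30·i days after Oct 6, 2003 for i = 0, 1, 2, …
Jan 10, 2004 is 96 days after the start; 96 ÷ 30 = 3 remainder 6; since the remainder is 6, round up to i = 4. First occurrence in the window: #5 on Feb 3, 2004 (4×30 = 120 days in).
Feb 10, 2005 is 493 days after the start; 493 ÷ 30 = 16 remainder 13. Last occurrence in the window: #17 on Jan 28, 2005.
Occurrences #5 through #17: 13 in total.

13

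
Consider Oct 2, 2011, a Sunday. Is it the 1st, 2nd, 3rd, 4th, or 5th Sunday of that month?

Day 2 falls in week ⌈2/7⌉ of the month.
Days 1–7 hold the 1st Sunday, 8–14 the 2nd, 15–21 the 3rd, 22–28 the 4th, 29–31 the 5th.
2 is in the range for the 1st.

1st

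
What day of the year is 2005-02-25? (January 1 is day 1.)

56

Days in months before February: 31 = 31.
Plus 25 days into February → day 56.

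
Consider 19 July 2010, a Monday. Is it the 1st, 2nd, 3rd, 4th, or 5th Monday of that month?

3rd

Day 19 falls in week ⌈19/7⌉ of the month.
Days 1–7 hold the 1st Monday, 8–14 the 2nd, 15–21 the 3rd, 22–28 the 4th, 29–31 the 5th.
19 is in the range for the 3rd.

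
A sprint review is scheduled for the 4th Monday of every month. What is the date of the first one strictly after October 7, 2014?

October 27, 2014

October 2014 starts on a Wednesday; its first Monday is the 6th, so the 4th Monday is the 27th — October 27, 2014.
October 27, 2014 is after October 7, 2014, so that is the next one.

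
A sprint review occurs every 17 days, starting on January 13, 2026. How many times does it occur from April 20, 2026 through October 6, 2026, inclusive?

Occurrences land 17·i days after January 13, 2026 for i = 0, 1, 2, …
April 20, 2026 is 97 days after the start; 97 ÷ 17 = 5 remainder 12; since the remainder is 12, round up to i = 6. First occurrence in the window: #7 on April 25, 2026 (6×17 = 102 days in).
October 6, 2026 is 266 days after the start; 266 ÷ 17 = 15 remainder 11. Last occurrence in the window: #16 on September 25, 2026.
Occurrences #7 through #16: 10 in total.

10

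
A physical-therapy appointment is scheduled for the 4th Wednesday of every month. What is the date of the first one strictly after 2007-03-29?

March 2007 starts on a Thursday; its first Wednesday is the 7th, so the 4th Wednesday is the 28th — 2007-03-28.
That is not after 2007-03-29, so look at April 2007.
April 2007 starts on a Sunday; its first Wednesday is the 4th, so the 4th Wednesday is the 25th — 2007-04-25.

2007-04-25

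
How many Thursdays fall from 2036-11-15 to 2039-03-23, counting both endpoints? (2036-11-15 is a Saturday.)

2036-11-15 is a Saturday; the first Thursday on or after it is 2036-11-20 (5 days later).
From 2036-11-20 to 2039-03-23: 41 + 365 + 365 + 82 = 853 days (rest of 2036, 2037, 2038, to 2039-03-23 in 2039).
853 ÷ 7 = 121 full weeks with remainder 6, so 121 more Thursdays after the first → 122.

122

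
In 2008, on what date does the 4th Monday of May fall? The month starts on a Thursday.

May 26, 2008

May 2008 begins on a Thursday, so the first Monday is May 5 (4 days later).
The 4th Monday is 3 weeks later: 5 + 21 = 26.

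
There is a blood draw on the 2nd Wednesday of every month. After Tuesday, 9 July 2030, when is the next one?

July 2030 starts on a Monday; its first Wednesday is the 3rd, so the 2nd Wednesday is the 10th — 10 July 2030.
10 July 2030 is after 9 July 2030, so that is the next one.

10 July 2030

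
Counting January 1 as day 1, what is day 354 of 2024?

January has 31 days (354 − 31 = 323 remain).
February has 29 days (323 − 29 = 294 remain).
March has 31 days (294 − 31 = 263 remain).
April has 30 days (263 − 30 = 233 remain).
May has 31 days (233 − 31 = 202 remain).
June has 30 days (202 − 30 = 172 remain).
July has 31 days (172 − 31 = 141 remain).
August has 31 days (141 − 31 = 110 remain).
September has 30 days (110 − 30 = 80 remain).
October has 31 days (80 − 31 = 49 remain).
November has 30 days (49 − 30 = 19 remain).
19 into December → December 19.

19 December 2024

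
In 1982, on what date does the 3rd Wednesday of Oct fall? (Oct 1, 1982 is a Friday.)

Oct 1982 begins on a Friday, so the first Wednesday is Oct 6 (5 days later).
The 3rd Wednesday is 2 weeks later: 6 + 14 = 20.

Oct 20, 1982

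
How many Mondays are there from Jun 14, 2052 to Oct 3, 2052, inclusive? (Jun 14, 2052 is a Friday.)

16

Jun 14, 2052 is a Friday; the first Monday on or after it is Jun 17, 2052 (3 days later).
From Jun 17, 2052 to Oct 3, 2052: 13 + 31 + 31 + 30 + 3 = 108 days (rest of Jun, Jul, Aug, Sep, Oct).
108 ÷ 7 = 15 full weeks with remainder 3, so 15 more Mondays after the first → 16.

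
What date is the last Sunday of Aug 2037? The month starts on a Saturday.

Aug 2037 begins on a Saturday, so the first Sunday is Aug 2 (1 day later).
Aug 2037 has 31 days. Adding weeks: 2, 9, 16, 23, 30 — the last one ≤ 31 is the 30th.

Aug 30, 2037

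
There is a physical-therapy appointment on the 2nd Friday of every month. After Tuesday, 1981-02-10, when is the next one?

February 1981 starts on a Sunday; its first Friday is the 6th, so the 2nd Friday is the 13th — 1981-02-13.
1981-02-13 is after 1981-02-10, so that is the next one.

1981-02-13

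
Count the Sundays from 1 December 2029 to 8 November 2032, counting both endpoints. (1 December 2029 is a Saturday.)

1 December 2029 is a Saturday; the first Sunday on or after it is 2 December 2029 (1 day later).
From 2 December 2029 to 8 November 2032: 29 + 365 + 365 + 313 = 1072 days (rest of 2029, 2030, 2031, to 8 November 2032 in 2032).
1072 ÷ 7 = 153 full weeks with remainder 1, so 153 more Sundays after the first → 154.

154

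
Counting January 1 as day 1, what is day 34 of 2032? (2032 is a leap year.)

January has 31 days (34 − 31 = 3 remain).
3 into February → February 3.

3 February 2032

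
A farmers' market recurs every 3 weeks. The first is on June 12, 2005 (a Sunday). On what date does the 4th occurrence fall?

August 14, 2005

The 4th occurrence is 3 intervals after the first: 3 × 21 = 63 days after June 12, 2005.
June has 30 days — 18 days to the end of June leaves 45.
July has 31 days (14 left).
14 days into August → August 14, 2005.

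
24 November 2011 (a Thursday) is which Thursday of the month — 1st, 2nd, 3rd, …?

4th

Day 24 falls in week ⌈24/7⌉ of the month.
Days 1–7 hold the 1st Thursday, 8–14 the 2nd, 15–21 the 3rd, 22–28 the 4th, 29–31 the 5th.
24 is in the range for the 4th.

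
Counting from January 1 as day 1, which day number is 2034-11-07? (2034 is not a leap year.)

311

Days in months before November: 31 + 28 + 31 + 30 + 31 + 30 + 31 + 31 + 30 + 31 = 304.
Plus 7 days into November → day 311.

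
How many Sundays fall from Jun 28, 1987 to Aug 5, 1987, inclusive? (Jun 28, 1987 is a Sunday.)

6

Jun 28, 1987 is a Sunday; the first Sunday on or after it is Jun 28, 1987.
From Jun 28, 1987 to Aug 5, 1987: 2 + 31 + 5 = 38 days (rest of Jun, Jul, Aug).
38 ÷ 7 = 5 full weeks with remainder 3, so 5 more Sundays after the first → 6.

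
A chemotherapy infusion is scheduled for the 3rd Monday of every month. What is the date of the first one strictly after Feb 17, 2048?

Mar 16, 2048

Feb 2048 starts on a Saturday; its first Monday is the 3rd, so the 3rd Monday is the 17th — Feb 17, 2048.
That is not after Feb 17, 2048, so look at Mar 2048.
Mar 2048 starts on a Sunday; its first Monday is the 2nd, so the 3rd Monday is the 16th — Mar 16, 2048.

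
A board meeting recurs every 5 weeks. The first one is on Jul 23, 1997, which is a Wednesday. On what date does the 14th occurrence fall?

The 14th occurrence is 13 intervals after the first: 13 × 35 = 455 days after Jul 23, 1997.
Jul has 31 days — 8 days to the end of Jul leaves 447.
From end of Jul to end of 1997 is 153 days (294 left).
Jan has 31 days (263 left).
Feb has 28 days (235 left).
Mar has 31 days (204 left).
Apr has 30 days (174 left).
May has 31 days (143 left).
Jun has 30 days (113 left).
Jul has 31 days (82 left).
Aug has 31 days (51 left).
Sep has 30 days (21 left).
21 days into Oct → Oct 21, 1998.

Oct 21, 1998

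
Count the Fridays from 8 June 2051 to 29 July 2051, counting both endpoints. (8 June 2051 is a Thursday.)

8

8 June 2051 is a Thursday; the first Friday on or after it is 9 June 2051 (1 day later).
From 9 June 2051 to 29 July 2051: 21 + 29 = 50 days (rest of June, July).
50 ÷ 7 = 7 full weeks with remainder 1, so 7 more Fridays after the first → 8.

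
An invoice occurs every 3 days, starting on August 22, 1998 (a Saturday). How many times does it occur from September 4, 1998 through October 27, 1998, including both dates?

18

Occurrences land 3·i days after August 22, 1998 for i = 0, 1, 2, …
September 4, 1998 is 13 days after the start; 13 ÷ 3 = 4 remainder 1; since the remainder is 1, round up to i = 5. First occurrence in the window: #6 on September 6, 1998 (5×3 = 15 days in).
October 27, 1998 is 66 days after the start; 66 ÷ 3 = 22 remainder 0. Last occurrence in the window: #23 on October 27, 1998.
Occurrences #6 through #23: 18 in total.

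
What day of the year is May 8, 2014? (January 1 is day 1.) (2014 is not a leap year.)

Days in months before May: 31 + 28 + 31 + 30 = 120.
Plus 8 days into May → day 128.

128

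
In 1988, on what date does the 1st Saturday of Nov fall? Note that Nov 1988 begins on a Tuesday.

Nov 5, 1988

Nov 1988 begins on a Tuesday, so the first Saturday is Nov 5 (4 days later).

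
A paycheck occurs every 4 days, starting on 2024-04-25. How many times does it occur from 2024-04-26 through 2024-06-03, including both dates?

Occurrences land 4·i days after 2024-04-25 for i = 0, 1, 2, …
2024-04-26 is 1 day after the start; 1 ÷ 4 = 0 remainder 1; since the remainder is 1, round up to i = 1. First occurrence in the window: #2 on 2024-04-29 (1×4 = 4 days in).
2024-06-03 is 39 days after the start; 39 ÷ 4 = 9 remainder 3. Last occurrence in the window: #10 on 2024-05-31.
Occurrences #2 through #10: 9 in total.

9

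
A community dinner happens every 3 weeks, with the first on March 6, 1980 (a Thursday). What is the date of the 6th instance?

June 19, 1980

The 6th occurrence is 5 intervals after the first: 5 × 21 = 105 days after March 6, 1980.
March has 31 days — 25 days to the end of March leaves 80.
April has 30 days (50 left).
May has 31 days (19 left).
19 days into June → June 19, 1980.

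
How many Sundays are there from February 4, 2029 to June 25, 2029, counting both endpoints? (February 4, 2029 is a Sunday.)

February 4, 2029 is a Sunday; the first Sunday on or after it is February 4, 2029.
From February 4, 2029 to June 25, 2029: 24 + 31 + 30 + 31 + 25 = 141 days (rest of February, March, April, May, June).
141 ÷ 7 = 20 full weeks with remainder 1, so 20 more Sundays after the first → 21.

21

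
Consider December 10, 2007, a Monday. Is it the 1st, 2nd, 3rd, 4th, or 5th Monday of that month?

2nd

Day 10 falls in week ⌈10/7⌉ of the month.
Days 1–7 hold the 1st Monday, 8–14 the 2nd, 15–21 the 3rd, 22–28 the 4th, 29–31 the 5th.
10 is in the range for the 2nd.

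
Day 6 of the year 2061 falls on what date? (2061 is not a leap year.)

6 into January → January 6.

2061-01-06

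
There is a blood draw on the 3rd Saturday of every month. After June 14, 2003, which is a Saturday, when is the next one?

June 2003 starts on a Sunday; its first Saturday is the 7th, so the 3rd Saturday is the 21st — June 21, 2003.
June 21, 2003 is after June 14, 2003, so that is the next one.

June 21, 2003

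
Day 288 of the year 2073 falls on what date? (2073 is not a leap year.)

Jan has 31 days (288 − 31 = 257 remain).
Feb has 28 days (257 − 28 = 229 remain).
Mar has 31 days (229 − 31 = 198 remain).
Apr has 30 days (198 − 30 = 168 remain).
May has 31 days (168 − 31 = 137 remain).
Jun has 30 days (137 − 30 = 107 remain).
Jul has 31 days (107 − 31 = 76 remain).
Aug has 31 days (76 − 31 = 45 remain).
Sep has 30 days (45 − 30 = 15 remain).
15 into Oct → Oct 15.

Oct 15, 2073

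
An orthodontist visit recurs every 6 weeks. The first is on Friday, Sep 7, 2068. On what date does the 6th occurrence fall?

Apr 5, 2069

The 6th occurrence is 5 intervals after the first: 5 × 42 = 210 days after Sep 7, 2068.
Sep has 30 days — 23 days to the end of Sep leaves 187.
Oct has 31 days (156 left).
Nov has 30 days (126 left).
Dec has 31 days (95 left).
Jan has 31 days (64 left).
Feb has 28 days (36 left).
Mar has 31 days (5 left).
5 days into Apr → Apr 5, 2069.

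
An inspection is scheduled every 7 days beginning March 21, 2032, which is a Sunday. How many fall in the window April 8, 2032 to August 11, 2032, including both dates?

18

Occurrences land 7·i days after March 21, 2032 for i = 0, 1, 2, …
April 8, 2032 is 18 days after the start; 18 ÷ 7 = 2 remainder 4; since the remainder is 4, round up to i = 3. First occurrence in the window: #4 on April 11, 2032 (3×7 = 21 days in).
August 11, 2032 is 143 days after the start; 143 ÷ 7 = 20 remainder 3. Last occurrence in the window: #21 on August 8, 2032.
Occurrences #4 through #21: 18 in total.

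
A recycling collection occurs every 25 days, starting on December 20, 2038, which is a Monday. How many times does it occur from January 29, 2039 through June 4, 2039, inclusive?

Occurrences land 25·i days after December 20, 2038 for i = 0, 1, 2, …
January 29, 2039 is 40 days after the start; 40 ÷ 25 = 1 remainder 15; since the remainder is 15, round up to i = 2. First occurrence in the window: #3 on February 8, 2039 (2×25 = 50 days in).
June 4, 2039 is 166 days after the start; 166 ÷ 25 = 6 remainder 16. Last occurrence in the window: #7 on May 19, 2039.
Occurrences #3 through #7: 5 in total.

5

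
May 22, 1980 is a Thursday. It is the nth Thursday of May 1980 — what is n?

Day 22 falls in week ⌈22/7⌉ of the month.
Days 1–7 hold the 1st Thursday, 8–14 the 2nd, 15–21 the 3rd, 22–28 the 4th, 29–31 the 5th.
22 is in the range for the 4th.

4th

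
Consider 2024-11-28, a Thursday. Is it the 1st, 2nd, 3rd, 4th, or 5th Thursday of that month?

Day 28 falls in week ⌈28/7⌉ of the month.
Days 1–7 hold the 1st Thursday, 8–14 the 2nd, 15–21 the 3rd, 22–28 the 4th, 29–31 the 5th.
28 is in the range for the 4th.

4th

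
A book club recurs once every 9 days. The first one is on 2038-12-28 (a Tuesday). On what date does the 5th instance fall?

The 5th occurrence is 4 intervals after the first: 4 × 9 = 36 days after 2038-12-28.
December has 31 days — 3 days to the end of December leaves 33.
January has 31 days (2 left).
2 days into February → 2039-02-02.

2039-02-02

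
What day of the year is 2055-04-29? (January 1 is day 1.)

119

Days in months before April: 31 + 28 + 31 = 90.
Plus 29 days into April → day 119.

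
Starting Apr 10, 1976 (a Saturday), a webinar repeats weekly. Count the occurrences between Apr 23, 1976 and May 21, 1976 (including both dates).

Occurrences land 7·i days after Apr 10, 1976 for i = 0, 1, 2, …
Apr 23, 1976 is 13 days after the start; 13 ÷ 7 = 1 remainder 6; since the remainder is 6, round up to i = 2. First occurrence in the window: #3 on Apr 24, 1976 (2×7 = 14 days in).
May 21, 1976 is 41 days after the start; 41 ÷ 7 = 5 remainder 6. Last occurrence in the window: #6 on May 15, 1976.
Occurrences #3 through #6: 4 in total.

4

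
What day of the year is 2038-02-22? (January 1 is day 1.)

53

Days in months before February: 31 = 31.
Plus 22 days into February → day 53.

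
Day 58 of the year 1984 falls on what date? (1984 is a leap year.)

Feb 27, 1984

Jan has 31 days (58 − 31 = 27 remain).
27 into Feb → Feb 27.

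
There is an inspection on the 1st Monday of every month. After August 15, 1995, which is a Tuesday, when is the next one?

September 4, 1995

August 1995 starts on a Tuesday, so its 1st Monday is August 7, 1995 (6 days in).
That is not after August 15, 1995, so look at September 1995.
September 1995 starts on a Friday, so its 1st Monday is September 4, 1995 (3 days in).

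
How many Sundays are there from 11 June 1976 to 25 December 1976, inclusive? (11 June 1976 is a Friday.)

28

11 June 1976 is a Friday; the first Sunday on or after it is 13 June 1976 (2 days later).
From 13 June 1976 to 25 December 1976: 17 + 31 + 31 + 30 + 31 + 30 + 25 = 195 days (rest of June, July, August, September, October, November, December).
195 ÷ 7 = 27 full weeks with remainder 6, so 27 more Sundays after the first → 28.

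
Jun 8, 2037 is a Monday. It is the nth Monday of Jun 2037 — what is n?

Day 8 falls in week ⌈8/7⌉ of the month.
Days 1–7 hold the 1st Monday, 8–14 the 2nd, 15–21 the 3rd, 22–28 the 4th, 29–31 the 5th.
8 is in the range for the 2nd.

2nd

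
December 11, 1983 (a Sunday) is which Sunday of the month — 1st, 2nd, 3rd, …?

Day 11 falls in week ⌈11/7⌉ of the month.
Days 1–7 hold the 1st Sunday, 8–14 the 2nd, 15–21 the 3rd, 22–28 the 4th, 29–31 the 5th.
11 is in the range for the 2nd.

2nd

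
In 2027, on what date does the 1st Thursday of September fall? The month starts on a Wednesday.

September 2027 begins on a Wednesday, so the first Thursday is September 2 (1 day later).

September 2, 2027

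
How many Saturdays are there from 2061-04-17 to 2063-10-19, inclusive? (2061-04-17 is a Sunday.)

130

2061-04-17 is a Sunday; the first Saturday on or after it is 2061-04-23 (6 days later).
From 2061-04-23 to 2063-10-19: 252 + 365 + 292 = 909 days (rest of 2061, 2062, to 2063-10-19 in 2063).
909 ÷ 7 = 129 full weeks with remainder 6, so 129 more Saturdays after the first → 130.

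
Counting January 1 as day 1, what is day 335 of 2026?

Dec 1, 2026

Jan has 31 days (335 − 31 = 304 remain).
Feb has 28 days (304 − 28 = 276 remain).
Mar has 31 days (276 − 31 = 245 remain).
Apr has 30 days (245 − 30 = 215 remain).
May has 31 days (215 − 31 = 184 remain).
Jun has 30 days (184 − 30 = 154 remain).
Jul has 31 days (154 − 31 = 123 remain).
Aug has 31 days (123 − 31 = 92 remain).
Sep has 30 days (92 − 30 = 62 remain).
Oct has 31 days (62 − 31 = 31 remain).
Nov has 30 days (31 − 30 = 1 remain).
1 into Dec → Dec 1.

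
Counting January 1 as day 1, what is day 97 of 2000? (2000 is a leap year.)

April 6, 2000

January has 31 days (97 − 31 = 66 remain).
February has 29 days (66 − 29 = 37 remain).
March has 31 days (37 − 31 = 6 remain).
6 into April → April 6.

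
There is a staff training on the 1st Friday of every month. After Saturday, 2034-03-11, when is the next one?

March 2034 starts on a Wednesday, so its 1st Friday is 2034-03-03 (2 days in).
That is not after 2034-03-11, so look at April 2034.
April 2034 starts on a Saturday, so its 1st Friday is 2034-04-07 (6 days in).

2034-04-07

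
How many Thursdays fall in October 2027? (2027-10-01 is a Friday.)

4

2027-10-01 is a Friday; the first Thursday on or after it is 2027-10-07 (6 days later).
From 2027-10-07 to 2027-10-31 is 31 − 7 = 24 days.
24 ÷ 7 = 3 full weeks with remainder 3, so 3 more Thursdays after the first → 4.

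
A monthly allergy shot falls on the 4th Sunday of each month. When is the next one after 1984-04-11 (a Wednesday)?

April 1984 starts on a Sunday; its first Sunday is the 1st, so the 4th Sunday is the 22nd — 1984-04-22.
1984-04-22 is after 1984-04-11, so that is the next one.

1984-04-22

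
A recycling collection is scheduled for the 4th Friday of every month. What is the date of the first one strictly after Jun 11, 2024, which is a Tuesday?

Jun 28, 2024

Jun 2024 starts on a Saturday; its first Friday is the 7th, so the 4th Friday is the 28th — Jun 28, 2024.
Jun 28, 2024 is after Jun 11, 2024, so that is the next one.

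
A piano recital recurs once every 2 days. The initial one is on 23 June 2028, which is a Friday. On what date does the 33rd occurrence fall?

The 33rd occurrence is 32 intervals after the first: 32 × 2 = 64 days after 23 June 2028.
June has 30 days — 7 days to the end of June leaves 57.
July has 31 days (26 left).
26 days into August → 26 August 2028.

26 August 2028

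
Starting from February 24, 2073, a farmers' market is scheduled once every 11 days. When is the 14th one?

July 17, 2073

The 14th occurrence is 13 intervals after the first: 13 × 11 = 143 days after February 24, 2073.
February has 28 days — 4 days to the end of February leaves 139.
March has 31 days (108 left).
April has 30 days (78 left).
May has 31 days (47 left).
June has 30 days (17 left).
17 days into July → July 17, 2073.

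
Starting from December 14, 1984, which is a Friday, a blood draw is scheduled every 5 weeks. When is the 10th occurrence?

October 25, 1985

The 10th occurrence is 9 intervals after the first: 9 × 35 = 315 days after December 14, 1984.
December has 31 days — 17 days to the end of December leaves 298.
January has 31 days (267 left).
February has 28 days (239 left).
March has 31 days (208 left).
April has 30 days (178 left).
May has 31 days (147 left).
June has 30 days (117 left).
July has 31 days (86 left).
August has 31 days (55 left).
September has 30 days (25 left).
25 days into October → October 25, 1985.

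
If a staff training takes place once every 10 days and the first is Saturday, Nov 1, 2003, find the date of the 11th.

The 11th occurrence is 10 intervals after the first: 10 × 10 = 100 days after Nov 1, 2003.
Nov has 30 days — 29 days to the end of Nov leaves 71.
Dec has 31 days (40 left).
Jan has 31 days (9 left).
9 days into Feb → Feb 9, 2004.

Feb 9, 2004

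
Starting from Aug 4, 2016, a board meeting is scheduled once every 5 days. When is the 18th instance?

The 18th occurrence is 17 intervals after the first: 17 × 5 = 85 days after Aug 4, 2016.
Aug has 31 days — 27 days to the end of Aug leaves 58.
Sep has 30 days (28 left).
28 days into Oct → Oct 28, 2016.

Oct 28, 2016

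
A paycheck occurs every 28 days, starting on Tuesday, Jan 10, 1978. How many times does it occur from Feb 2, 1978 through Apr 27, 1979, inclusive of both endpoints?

16

Occurrences land 28·i days after Jan 10, 1978 for i = 0, 1, 2, …
Feb 2, 1978 is 23 days after the start; 23 ÷ 28 = 0 remainder 23; since the remainder is 23, round up to i = 1. First occurrence in the window: #2 on Feb 7, 1978 (1×28 = 28 days in).
Apr 27, 1979 is 472 days after the start; 472 ÷ 28 = 16 remainder 24. Last occurrence in the window: #17 on Apr 3, 1979.
Occurrences #2 through #17: 16 in total.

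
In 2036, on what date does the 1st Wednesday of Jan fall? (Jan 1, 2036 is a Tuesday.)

Jan 2, 2036

Jan 2036 begins on a Tuesday, so the first Wednesday is Jan 2 (1 day later).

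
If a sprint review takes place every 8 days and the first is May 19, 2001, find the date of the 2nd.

The 2nd occurrence is 1 interval after the first: 1 × 8 = 8 days after May 19, 2001.
8 days later is May 27, 2001.

May 27, 2001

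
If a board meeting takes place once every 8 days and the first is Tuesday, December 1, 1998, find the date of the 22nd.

May 18, 1999

The 22nd occurrence is 21 intervals after the first: 21 × 8 = 168 days after December 1, 1998.
December has 31 days — 30 days to the end of December leaves 138.
January has 31 days (107 left).
February has 28 days (79 left).
March has 31 days (48 left).
April has 30 days (18 left).
18 days into May → May 18, 1999.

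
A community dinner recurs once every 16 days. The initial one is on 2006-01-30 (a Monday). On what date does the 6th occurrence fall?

2006-04-20

The 6th occurrence is 5 intervals after the first: 5 × 16 = 80 days after 2006-01-30.
January has 31 days — 1 day to the end of January leaves 79.
February has 28 days (51 left).
March has 31 days (20 left).
20 days into April → 2006-04-20.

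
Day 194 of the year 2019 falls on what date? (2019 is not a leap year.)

13 July 2019

January has 31 days (194 − 31 = 163 remain).
February has 28 days (163 − 28 = 135 remain).
March has 31 days (135 − 31 = 104 remain).
April has 30 days (104 − 30 = 74 remain).
May has 31 days (74 − 31 = 43 remain).
June has 30 days (43 − 30 = 13 remain).
13 into July → July 13.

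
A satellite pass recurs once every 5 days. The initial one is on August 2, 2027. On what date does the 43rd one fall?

February 28, 2028

The 43rd occurrence is 42 intervals after the first: 42 × 5 = 210 days after August 2, 2027.
August has 31 days — 29 days to the end of August leaves 181.
September has 30 days (151 left).
October has 31 days (120 left).
November has 30 days (90 left).
December has 31 days (59 left).
January has 31 days (28 left).
28 days into February → February 28, 2028.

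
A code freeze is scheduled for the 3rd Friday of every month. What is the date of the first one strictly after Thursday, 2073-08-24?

2073-09-15

August 2073 starts on a Tuesday; its first Friday is the 4th, so the 3rd Friday is the 18th — 2073-08-18.
That is not after 2073-08-24, so look at September 2073.
September 2073 starts on a Friday; its first Friday is the 1st, so the 3rd Friday is the 15th — 2073-09-15.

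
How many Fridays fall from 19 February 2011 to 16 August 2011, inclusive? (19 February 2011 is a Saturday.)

19 February 2011 is a Saturday; the first Friday on or after it is 25 February 2011 (6 days later).
From 25 February 2011 to 16 August 2011: 3 + 31 + 30 + 31 + 30 + 31 + 16 = 172 days (rest of February, March, April, May, June, July, August).
172 ÷ 7 = 24 full weeks with remainder 4, so 24 more Fridays after the first → 25.

25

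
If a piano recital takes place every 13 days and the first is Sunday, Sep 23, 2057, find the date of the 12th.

The 12th occurrence is 11 intervals after the first: 11 × 13 = 143 days after Sep 23, 2057.
Sep has 30 days — 7 days to the end of Sep leaves 136.
Oct has 31 days (105 left).
Nov has 30 days (75 left).
Dec has 31 days (44 left).
Jan has 31 days (13 left).
13 days into Feb → Feb 13, 2058.

Feb 13, 2058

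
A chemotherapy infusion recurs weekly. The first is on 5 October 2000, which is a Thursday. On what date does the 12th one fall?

The 12th occurrence is 11 intervals after the first: 11 × 7 = 77 days after 5 October 2000.
October has 31 days — 26 days to the end of October leaves 51.
November has 30 days (21 left).
21 days into December → 21 December 2000.

21 December 2000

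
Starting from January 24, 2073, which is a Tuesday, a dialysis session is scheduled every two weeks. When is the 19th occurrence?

The 19th occurrence is 18 intervals after the first: 18 × 14 = 252 days after January 24, 2073.
January has 31 days — 7 days to the end of January leaves 245.
February has 28 days (217 left).
March has 31 days (186 left).
April has 30 days (156 left).
May has 31 days (125 left).
June has 30 days (95 left).
July has 31 days (64 left).
August has 31 days (33 left).
September has 30 days (3 left).
3 days into October → October 3, 2073.

October 3, 2073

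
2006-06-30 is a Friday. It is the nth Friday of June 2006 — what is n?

5th

Day 30 falls in week ⌈30/7⌉ of the month.
Days 1–7 hold the 1st Friday, 8–14 the 2nd, 15–21 the 3rd, 22–28 the 4th, 29–31 the 5th.
30 is in the range for the 5th.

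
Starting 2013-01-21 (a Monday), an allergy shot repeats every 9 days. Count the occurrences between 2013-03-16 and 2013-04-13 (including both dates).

4

Occurrences land 9·i days after 2013-01-21 for i = 0, 1, 2, …
2013-03-16 is 54 days after the start; 54 ÷ 9 = 6 remainder 0. First occurrence in the window: #7 on 2013-03-16 (6×9 = 54 days in).
2013-04-13 is 82 days after the start; 82 ÷ 9 = 9 remainder 1. Last occurrence in the window: #10 on 2013-04-12.
Occurrences #7 through #10: 4 in total.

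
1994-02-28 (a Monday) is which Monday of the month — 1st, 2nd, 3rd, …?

4th

Day 28 falls in week ⌈28/7⌉ of the month.
Days 1–7 hold the 1st Monday, 8–14 the 2nd, 15–21 the 3rd, 22–28 the 4th, 29–31 the 5th.
28 is in the range for the 4th.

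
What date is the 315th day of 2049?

2049-11-11

January has 31 days (315 − 31 = 284 remain).
February has 28 days (284 − 28 = 256 remain).
March has 31 days (256 − 31 = 225 remain).
April has 30 days (225 − 30 = 195 remain).
May has 31 days (195 − 31 = 164 remain).
June has 30 days (164 − 30 = 134 remain).
July has 31 days (134 − 31 = 103 remain).
August has 31 days (103 − 31 = 72 remain).
September has 30 days (72 − 30 = 42 remain).
October has 31 days (42 − 31 = 11 remain).
11 into November → November 11.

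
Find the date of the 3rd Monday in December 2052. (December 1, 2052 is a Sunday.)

December 2052 begins on a Sunday, so the first Monday is December 2 (1 day later).
The 3rd Monday is 2 weeks later: 2 + 14 = 16.

2052-12-16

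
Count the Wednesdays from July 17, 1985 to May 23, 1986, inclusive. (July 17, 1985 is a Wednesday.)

45

July 17, 1985 is a Wednesday; the first Wednesday on or after it is July 17, 1985.
From July 17, 1985 to May 23, 1986: 14 + 31 + 30 + 31 + 30 + 31 + 31 + 28 + 31 + 30 + 23 = 310 days (rest of July, August, September, October, November, December, January, February, March, April, May).
310 ÷ 7 = 44 full weeks with remainder 2, so 44 more Wednesdays after the first → 45.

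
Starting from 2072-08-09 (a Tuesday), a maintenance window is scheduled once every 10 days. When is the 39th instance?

2073-08-24

The 39th occurrence is 38 intervals after the first: 38 × 10 = 380 days after 2072-08-09.
August has 31 days — 22 days to the end of August leaves 358.
September has 30 days (328 left).
October has 31 days (297 left).
November has 30 days (267 left).
December has 31 days (236 left).
January has 31 days (205 left).
February has 28 days (177 left).
March has 31 days (146 left).
April has 30 days (116 left).
May has 31 days (85 left).
June has 30 days (55 left).
July has 31 days (24 left).
24 days into August → 2073-08-24.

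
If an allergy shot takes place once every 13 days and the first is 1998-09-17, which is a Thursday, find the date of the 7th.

The 7th occurrence is 6 intervals after the first: 6 × 13 = 78 days after 1998-09-17.
September has 30 days — 13 days to the end of September leaves 65.
October has 31 days (34 left).
November has 30 days (4 left).
4 days into December → 1998-12-04.

1998-12-04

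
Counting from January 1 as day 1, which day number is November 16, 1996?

Days in months before November: 31 + 29 + 31 + 30 + 31 + 30 + 31 + 31 + 30 + 31 = 305.
Plus 16 days into November → day 321.

321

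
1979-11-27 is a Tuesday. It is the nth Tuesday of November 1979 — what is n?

Day 27 falls in week ⌈27/7⌉ of the month.
Days 1–7 hold the 1st Tuesday, 8–14 the 2nd, 15–21 the 3rd, 22–28 the 4th, 29–31 the 5th.
27 is in the range for the 4th.

4th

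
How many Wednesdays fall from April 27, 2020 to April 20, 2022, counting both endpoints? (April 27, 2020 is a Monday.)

April 27, 2020 is a Monday; the first Wednesday on or after it is April 29, 2020 (2 days later).
From April 29, 2020 to April 20, 2022: 246 + 365 + 110 = 721 days (rest of 2020, 2021, to April 20, 2022 in 2022).
721 ÷ 7 = 103 full weeks with remainder 0, so 103 more Wednesdays after the first → 104.

104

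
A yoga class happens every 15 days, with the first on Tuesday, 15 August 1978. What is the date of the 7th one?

The 7th occurrence is 6 intervals after the first: 6 × 15 = 90 days after 15 August 1978.
August has 31 days — 16 days to the end of August leaves 74.
September has 30 days (44 left).
October has 31 days (13 left).
13 days into November → 13 November 1978.

13 November 1978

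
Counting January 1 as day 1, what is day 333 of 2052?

January has 31 days (333 − 31 = 302 remain).
February has 29 days (302 − 29 = 273 remain).
March has 31 days (273 − 31 = 242 remain).
April has 30 days (242 − 30 = 212 remain).
May has 31 days (212 − 31 = 181 remain).
June has 30 days (181 − 30 = 151 remain).
July has 31 days (151 − 31 = 120 remain).
August has 31 days (120 − 31 = 89 remain).
September has 30 days (89 − 30 = 59 remain).
October has 31 days (59 − 31 = 28 remain).
28 into November → November 28.

2052-11-28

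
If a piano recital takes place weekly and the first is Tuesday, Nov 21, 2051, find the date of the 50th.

Oct 29, 2052

The 50th occurrence is 49 intervals after the first: 49 × 7 = 343 days after Nov 21, 2051.
Nov has 30 days — 9 days to the end of Nov leaves 334.
Dec has 31 days (303 left).
Jan has 31 days (272 left).
Feb has 29 days (243 left).
Mar has 31 days (212 left).
Apr has 30 days (182 left).
May has 31 days (151 left).
Jun has 30 days (121 left).
Jul has 31 days (90 left).
Aug has 31 days (59 left).
Sep has 30 days (29 left).
29 days into Oct → Oct 29, 2052.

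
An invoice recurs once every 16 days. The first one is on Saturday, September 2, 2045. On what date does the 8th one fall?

The 8th occurrence is 7 intervals after the first: 7 × 16 = 112 days after September 2, 2045.
September has 30 days — 28 days to the end of September leaves 84.
October has 31 days (53 left).
November has 30 days (23 left).
23 days into December → December 23, 2045.

December 23, 2045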